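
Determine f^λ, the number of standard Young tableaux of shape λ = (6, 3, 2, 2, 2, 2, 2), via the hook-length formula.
# SYT of shape (6, 3, 2, 2, 2, 2, 2) = 6348888

Hook-length formula: f^λ = n! / Π hook(c), product over all cells c of the Young diagram. For λ = (6, 3, 2, 2, 2, 2, 2), n = 19 boxes. Hook lengths by row (left-to-right, top-to-bottom): [12, 11, 5, 3, 2, 1]; [8, 7, 1]; [6, 5]; [5, 4]; [4, 3]; [3, 2]; [2, 1]. Product of hooks = 19160064000. So f^λ = 19! / 19160064000 = 121645100408832000 / 19160064000 = 6348888.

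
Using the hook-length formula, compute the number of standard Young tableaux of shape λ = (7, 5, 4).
# SYT of shape (7, 5, 4) = 100100

Hook-length formula: f^λ = n! / Π hook(c), product over all cells c of the Young diagram. For λ = (7, 5, 4), n = 16 boxes. Hook lengths by row (left-to-right, top-to-bottom): [9, 8, 7, 6, 4, 2, 1]; [6, 5, 4, 3, 1]; [4, 3, 2, 1]. Product of hooks = 209018880. So f^λ = 16! / 209018880 = 20922789888000 / 209018880 = 100100.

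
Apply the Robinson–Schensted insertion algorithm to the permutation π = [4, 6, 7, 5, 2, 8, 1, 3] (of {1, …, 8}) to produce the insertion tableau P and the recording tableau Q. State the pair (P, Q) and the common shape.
P = [1, 3, 7, 8] / [2, 5] / [4] / [6];  Q = [1, 2, 3, 6] / [4, 8] / [5] / [7];  common shape = (4, 2, 1, 1)

Row-insert the values π_1, π_2, … into P one at a time, bumping the leftmost entry strictly greater than the inserted value down to the next row. The recording tableau Q records, in position (i, j), the step at which that cell was added to P.
  Insert 4 (step 1): P = [4];  Q = [1]
  Insert 6 (step 2): P = [4, 6];  Q = [1, 2]
  Insert 7 (step 3): P = [4, 6, 7];  Q = [1, 2, 3]
  Insert 5 (step 4): P = [4, 5, 7] / [6];  Q = [1, 2, 3] / [4]
  Insert 2 (step 5): P = [2, 5, 7] / [4] / [6];  Q = [1, 2, 3] / [4] / [5]
  Insert 8 (step 6): P = [2, 5, 7, 8] / [4] / [6];  Q = [1, 2, 3, 6] / [4] / [5]
  Insert 1 (step 7): P = [1, 5, 7, 8] / [2] / [4] / [6];  Q = [1, 2, 3, 6] / [4] / [5] / [7]
  Insert 3 (step 8): P = [1, 3, 7, 8] / [2, 5] / [4] / [6];  Q = [1, 2, 3, 6] / [4, 8] / [5] / [7]
Final shape: (4, 2, 1, 1).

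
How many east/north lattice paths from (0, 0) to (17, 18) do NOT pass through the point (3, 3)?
Number of paths = 2986392450

Total paths from (0, 0) to (17, 18): C(35, 17) = 4537567650. Paths through (3, 3): (paths (0, 0) → (3, 3)) × (paths (3, 3) → (17, 18)) = C(6, 3) · C(29, 14) = 20 · 77558760 = 1551175200. Avoidance count = 4537567650 − 1551175200 = 2986392450.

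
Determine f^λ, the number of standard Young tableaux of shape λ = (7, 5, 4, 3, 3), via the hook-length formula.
# SYT of shape (7, 5, 4, 3, 3) = 1357956600

Hook-length formula: f^λ = n! / Π hook(c), product over all cells c of the Young diagram. For λ = (7, 5, 4, 3, 3), n = 22 boxes. Hook lengths by row (left-to-right, top-to-bottom): [11, 10, 9, 6, 4, 2, 1]; [8, 7, 6, 3, 1]; [6, 5, 4, 1]; [4, 3, 2]; [3, 2, 1]. Product of hooks = 827714764800. So f^λ = 22! / 827714764800 = 1124000727777607680000 / 827714764800 = 1357956600.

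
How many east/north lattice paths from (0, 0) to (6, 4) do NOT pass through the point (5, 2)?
Number of paths = 147

Total paths from (0, 0) to (6, 4): C(10, 6) = 210. Paths through (5, 2): (paths (0, 0) → (5, 2)) × (paths (5, 2) → (6, 4)) = C(7, 5) · C(3, 1) = 21 · 3 = 63. Avoidance count = 210 − 63 = 147.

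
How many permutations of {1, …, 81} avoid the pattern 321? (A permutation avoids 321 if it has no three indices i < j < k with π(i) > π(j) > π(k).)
C_81 = 4462290049988320482463241297506133183499654740

These 321-avoiding permutations are counted by the Catalan number C_n = (1/(n + 1)) · C(2n, n). For n = 81: C_81 = (1/82) · C(162, 81) = 365907784099042279561985786395502921046971688680/82 = 4462290049988320482463241297506133183499654740.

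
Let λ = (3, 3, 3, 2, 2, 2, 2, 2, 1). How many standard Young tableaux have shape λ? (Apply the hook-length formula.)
# SYT of shape (3, 3, 3, 2, 2, 2, 2, 2, 1) = 2687360

Hook-length formula: f^λ = n! / Π hook(c), product over all cells c of the Young diagram. For λ = (3, 3, 3, 2, 2, 2, 2, 2, 1), n = 20 boxes. Hook lengths by row (left-to-right, top-to-bottom): [11, 9, 3]; [10, 8, 2]; [9, 7, 1]; [7, 5]; [6, 4]; [5, 3]; [4, 2]; [3, 1]; [1]. Product of hooks = 905313024000. So f^λ = 20! / 905313024000 = 2432902008176640000 / 905313024000 = 2687360.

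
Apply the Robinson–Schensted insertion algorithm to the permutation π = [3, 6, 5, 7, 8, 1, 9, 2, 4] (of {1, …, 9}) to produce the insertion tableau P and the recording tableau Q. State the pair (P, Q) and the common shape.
P = [1, 2, 4, 8, 9] / [3, 5, 7] / [6];  Q = [1, 2, 4, 5, 7] / [3, 8, 9] / [6];  common shape = (5, 3, 1)

Row-insert the values π_1, π_2, … into P one at a time, bumping the leftmost entry strictly greater than the inserted value down to the next row. The recording tableau Q records, in position (i, j), the step at which that cell was added to P.
  Insert 3 (step 1): P = [3];  Q = [1]
  Insert 6 (step 2): P = [3, 6];  Q = [1, 2]
  Insert 5 (step 3): P = [3, 5] / [6];  Q = [1, 2] / [3]
  Insert 7 (step 4): P = [3, 5, 7] / [6];  Q = [1, 2, 4] / [3]
  Insert 8 (step 5): P = [3, 5, 7, 8] / [6];  Q = [1, 2, 4, 5] / [3]
  Insert 1 (step 6): P = [1, 5, 7, 8] / [3] / [6];  Q = [1, 2, 4, 5] / [3] / [6]
  Insert 9 (step 7): P = [1, 5, 7, 8, 9] / [3] / [6];  Q = [1, 2, 4, 5, 7] / [3] / [6]
  Insert 2 (step 8): P = [1, 2, 7, 8, 9] / [3, 5] / [6];  Q = [1, 2, 4, 5, 7] / [3, 8] / [6]
  Insert 4 (step 9): P = [1, 2, 4, 8, 9] / [3, 5, 7] / [6];  Q = [1, 2, 4, 5, 7] / [3, 8, 9] / [6]
Final shape: (5, 3, 1).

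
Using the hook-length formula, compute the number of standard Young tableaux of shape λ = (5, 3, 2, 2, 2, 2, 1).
# SYT of shape (5, 3, 2, 2, 2, 2, 1) = 1082900

Hook-length formula: f^λ = n! / Π hook(c), product over all cells c of the Young diagram. For λ = (5, 3, 2, 2, 2, 2, 1), n = 17 boxes. Hook lengths by row (left-to-right, top-to-bottom): [11, 9, 4, 2, 1]; [8, 6, 1]; [6, 4]; [5, 3]; [4, 2]; [3, 1]; [1]. Product of hooks = 328458240. So f^λ = 17! / 328458240 = 355687428096000 / 328458240 = 1082900.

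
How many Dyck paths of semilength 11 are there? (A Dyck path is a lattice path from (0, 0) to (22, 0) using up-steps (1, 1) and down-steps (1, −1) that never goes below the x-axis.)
C_11 = 58786

These Dyck paths are counted by the Catalan number C_n = (1/(n + 1)) · C(2n, n). For n = 11: C_11 = (1/12) · C(22, 11) = 705432/12 = 58786.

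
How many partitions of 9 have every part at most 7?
p(9, parts ≤ 7) = 28

Partitions of 9 with all parts ≤ 7: 7+2, 7+1+1, 6+3, 6+2+1, 6+1+1+1, 5+4, 5+3+1, 5+2+2, 5+2+1+1, 5+1+1+1+1, 4+4+1, 4+3+2, 4+3+1+1, 4+2+2+1, 4+2+1+1+1, 4+1+1+1+1+1, 3+3+3, 3+3+2+1, 3+3+1+1+1, 3+2+2+2, 3+2+2+1+1, 3+2+1+1+1+1, 3+1+1+1+1+1+1, 2+2+2+2+1, 2+2+2+1+1+1, 2+2+1+1+1+1+1, 2+1+1+1+1+1+1+1, 1+1+1+1+1+1+1+1+1. Count = 28.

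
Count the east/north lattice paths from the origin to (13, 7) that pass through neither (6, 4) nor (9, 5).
Number of paths = 34890

Inclusion–exclusion. Total paths: C(20, 13) = 77520. Through P₁: C(10, 6)·C(10, 7) = 25200. Through P₂: C(14, 9)·C(6, 4) = 30030. Since P₁ is strictly southwest of P₂, a monotone path through both must visit P₁ then P₂; paths through both = C(10, 6)·C(4, 3)·C(6, 4) = 12600. Avoid both = 77520 − 25200 − 30030 + 12600 = 34890.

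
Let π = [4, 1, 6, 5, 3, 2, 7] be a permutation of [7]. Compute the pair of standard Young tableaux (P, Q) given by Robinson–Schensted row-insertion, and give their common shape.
P = [1, 2, 7] / [3, 5] / [4] / [6];  Q = [1, 3, 7] / [2, 4] / [5] / [6];  common shape = (3, 2, 1, 1)

Row-insert the values π_1, π_2, … into P one at a time, bumping the leftmost entry strictly greater than the inserted value down to the next row. The recording tableau Q records, in position (i, j), the step at which that cell was added to P.
  Insert 4 (step 1): P = [4];  Q = [1]
  Insert 1 (step 2): P = [1] / [4];  Q = [1] / [2]
  Insert 6 (step 3): P = [1, 6] / [4];  Q = [1, 3] / [2]
  Insert 5 (step 4): P = [1, 5] / [4, 6];  Q = [1, 3] / [2, 4]
  Insert 3 (step 5): P = [1, 3] / [4, 5] / [6];  Q = [1, 3] / [2, 4] / [5]
  Insert 2 (step 6): P = [1, 2] / [3, 5] / [4] / [6];  Q = [1, 3] / [2, 4] / [5] / [6]
  Insert 7 (step 7): P = [1, 2, 7] / [3, 5] / [4] / [6];  Q = [1, 3, 7] / [2, 4] / [5] / [6]
Final shape: (3, 2, 1, 1).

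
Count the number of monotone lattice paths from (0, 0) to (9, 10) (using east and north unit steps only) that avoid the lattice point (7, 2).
Number of paths = 90758

Total paths from (0, 0) to (9, 10): C(19, 9) = 92378. Paths through (7, 2): (paths (0, 0) → (7, 2)) × (paths (7, 2) → (9, 10)) = C(9, 7) · C(10, 2) = 36 · 45 = 1620. Avoidance count = 92378 − 1620 = 90758.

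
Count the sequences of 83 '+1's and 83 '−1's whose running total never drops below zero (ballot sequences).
C_83 = 68854441132780194707888052034668647142985206100

These ballot sequences are counted by the Catalan number C_n = (1/(n + 1)) · C(2n, n). For n = 83: C_83 = (1/84) · C(166, 83) = 5783773055153536355462596370912166360010757312400/84 = 68854441132780194707888052034668647142985206100.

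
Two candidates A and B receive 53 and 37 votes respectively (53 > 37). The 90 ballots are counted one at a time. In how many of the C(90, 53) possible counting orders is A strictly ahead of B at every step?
Strict-lead orderings = 4489026076872540086469696

Total orderings of the 90 votes with 53 for A: C(90, 53) = 25250771682408037986392040. By the Bertrand ballot formula (Cycle Lemma / reflection principle), the number of orderings in which A is strictly ahead of B throughout is (p − q)/(p + q) · C(p + q, p) = (53 − 37)/(53 + 37) · 25250771682408037986392040 = 4489026076872540086469696.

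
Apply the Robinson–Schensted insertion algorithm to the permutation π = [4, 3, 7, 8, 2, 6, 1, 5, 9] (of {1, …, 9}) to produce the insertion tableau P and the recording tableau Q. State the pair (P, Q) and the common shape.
P = [1, 5, 8, 9] / [2, 6] / [3, 7] / [4];  Q = [1, 3, 4, 9] / [2, 6] / [5, 8] / [7];  common shape = (4, 2, 2, 1)

Row-insert the values π_1, π_2, … into P one at a time, bumping the leftmost entry strictly greater than the inserted value down to the next row. The recording tableau Q records, in position (i, j), the step at which that cell was added to P.
  Insert 4 (step 1): P = [4];  Q = [1]
  Insert 3 (step 2): P = [3] / [4];  Q = [1] / [2]
  Insert 7 (step 3): P = [3, 7] / [4];  Q = [1, 3] / [2]
  Insert 8 (step 4): P = [3, 7, 8] / [4];  Q = [1, 3, 4] / [2]
  Insert 2 (step 5): P = [2, 7, 8] / [3] / [4];  Q = [1, 3, 4] / [2] / [5]
  Insert 6 (step 6): P = [2, 6, 8] / [3, 7] / [4];  Q = [1, 3, 4] / [2, 6] / [5]
  Insert 1 (step 7): P = [1, 6, 8] / [2, 7] / [3] / [4];  Q = [1, 3, 4] / [2, 6] / [5] / [7]
  Insert 5 (step 8): P = [1, 5, 8] / [2, 6] / [3, 7] / [4];  Q = [1, 3, 4] / [2, 6] / [5, 8] / [7]
  Insert 9 (step 9): P = [1, 5, 8, 9] / [2, 6] / [3, 7] / [4];  Q = [1, 3, 4, 9] / [2, 6] / [5, 8] / [7]
Final shape: (4, 2, 2, 1).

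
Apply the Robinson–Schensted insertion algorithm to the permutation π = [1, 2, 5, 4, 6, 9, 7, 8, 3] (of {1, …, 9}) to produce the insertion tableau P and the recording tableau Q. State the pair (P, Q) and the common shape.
P = [1, 2, 3, 6, 7, 8] / [4, 9] / [5];  Q = [1, 2, 3, 5, 6, 8] / [4, 7] / [9];  common shape = (6, 2, 1)

Row-insert the values π_1, π_2, … into P one at a time, bumping the leftmost entry strictly greater than the inserted value down to the next row. The recording tableau Q records, in position (i, j), the step at which that cell was added to P.
  Insert 1 (step 1): P = [1];  Q = [1]
  Insert 2 (step 2): P = [1, 2];  Q = [1, 2]
  Insert 5 (step 3): P = [1, 2, 5];  Q = [1, 2, 3]
  Insert 4 (step 4): P = [1, 2, 4] / [5];  Q = [1, 2, 3] / [4]
  Insert 6 (step 5): P = [1, 2, 4, 6] / [5];  Q = [1, 2, 3, 5] / [4]
  Insert 9 (step 6): P = [1, 2, 4, 6, 9] / [5];  Q = [1, 2, 3, 5, 6] / [4]
  Insert 7 (step 7): P = [1, 2, 4, 6, 7] / [5, 9];  Q = [1, 2, 3, 5, 6] / [4, 7]
  Insert 8 (step 8): P = [1, 2, 4, 6, 7, 8] / [5, 9];  Q = [1, 2, 3, 5, 6, 8] / [4, 7]
  Insert 3 (step 9): P = [1, 2, 3, 6, 7, 8] / [4, 9] / [5];  Q = [1, 2, 3, 5, 6, 8] / [4, 7] / [9]
Final shape: (6, 2, 1).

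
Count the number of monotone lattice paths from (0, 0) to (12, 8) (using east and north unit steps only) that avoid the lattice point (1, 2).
Number of paths = 88842

Total paths from (0, 0) to (12, 8): C(20, 12) = 125970. Paths through (1, 2): (paths (0, 0) → (1, 2)) × (paths (1, 2) → (12, 8)) = C(3, 1) · C(17, 11) = 3 · 12376 = 37128. Avoidance count = 125970 − 37128 = 88842.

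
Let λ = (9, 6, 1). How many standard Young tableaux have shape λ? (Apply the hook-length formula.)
# SYT of shape (9, 6, 1) = 24960

Hook-length formula: f^λ = n! / Π hook(c), product over all cells c of the Young diagram. For λ = (9, 6, 1), n = 16 boxes. Hook lengths by row (left-to-right, top-to-bottom): [11, 9, 8, 7, 6, 5, 3, 2, 1]; [7, 5, 4, 3, 2, 1]; [1]. Product of hooks = 838252800. So f^λ = 16! / 838252800 = 20922789888000 / 838252800 = 24960.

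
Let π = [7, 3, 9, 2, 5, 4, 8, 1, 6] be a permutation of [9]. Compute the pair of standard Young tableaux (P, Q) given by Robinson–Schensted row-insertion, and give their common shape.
P = [1, 4, 6] / [2, 5, 8] / [3, 9] / [7];  Q = [1, 3, 7] / [2, 5, 9] / [4, 6] / [8];  common shape = (3, 3, 2, 1)

Row-insert the values π_1, π_2, … into P one at a time, bumping the leftmost entry strictly greater than the inserted value down to the next row. The recording tableau Q records, in position (i, j), the step at which that cell was added to P.
  Insert 7 (step 1): P = [7];  Q = [1]
  Insert 3 (step 2): P = [3] / [7];  Q = [1] / [2]
  Insert 9 (step 3): P = [3, 9] / [7];  Q = [1, 3] / [2]
  Insert 2 (step 4): P = [2, 9] / [3] / [7];  Q = [1, 3] / [2] / [4]
  Insert 5 (step 5): P = [2, 5] / [3, 9] / [7];  Q = [1, 3] / [2, 5] / [4]
  Insert 4 (step 6): P = [2, 4] / [3, 5] / [7, 9];  Q = [1, 3] / [2, 5] / [4, 6]
  Insert 8 (step 7): P = [2, 4, 8] / [3, 5] / [7, 9];  Q = [1, 3, 7] / [2, 5] / [4, 6]
  Insert 1 (step 8): P = [1, 4, 8] / [2, 5] / [3, 9] / [7];  Q = [1, 3, 7] / [2, 5] / [4, 6] / [8]
  Insert 6 (step 9): P = [1, 4, 6] / [2, 5, 8] / [3, 9] / [7];  Q = [1, 3, 7] / [2, 5, 9] / [4, 6] / [8]
Final shape: (3, 3, 2, 1).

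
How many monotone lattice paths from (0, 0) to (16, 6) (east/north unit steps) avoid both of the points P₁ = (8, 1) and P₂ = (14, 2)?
Number of paths = 62175

Inclusion–exclusion. Total paths: C(22, 16) = 74613. Through P₁: C(9, 8)·C(13, 8) = 11583. Through P₂: C(16, 14)·C(6, 2) = 1800. Since P₁ is strictly southwest of P₂, a monotone path through both must visit P₁ then P₂; paths through both = C(9, 8)·C(7, 6)·C(6, 2) = 945. Avoid both = 74613 − 11583 − 1800 + 945 = 62175.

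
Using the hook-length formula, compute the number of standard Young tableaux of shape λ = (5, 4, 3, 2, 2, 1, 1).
# SYT of shape (5, 4, 3, 2, 2, 1, 1) = 13366080

Hook-length formula: f^λ = n! / Π hook(c), product over all cells c of the Young diagram. For λ = (5, 4, 3, 2, 2, 1, 1), n = 18 boxes. Hook lengths by row (left-to-right, top-to-bottom): [11, 8, 5, 3, 1]; [9, 6, 3, 1]; [7, 4, 1]; [5, 2]; [4, 1]; [2]; [1]. Product of hooks = 479001600. So f^λ = 18! / 479001600 = 6402373705728000 / 479001600 = 13366080.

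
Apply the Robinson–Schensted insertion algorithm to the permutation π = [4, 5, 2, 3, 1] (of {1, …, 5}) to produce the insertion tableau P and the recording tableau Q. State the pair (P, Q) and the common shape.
P = [1, 3] / [2, 5] / [4];  Q = [1, 2] / [3, 4] / [5];  common shape = (2, 2, 1)

Row-insert the values π_1, π_2, … into P one at a time, bumping the leftmost entry strictly greater than the inserted value down to the next row. The recording tableau Q records, in position (i, j), the step at which that cell was added to P.
  Insert 4 (step 1): P = [4];  Q = [1]
  Insert 5 (step 2): P = [4, 5];  Q = [1, 2]
  Insert 2 (step 3): P = [2, 5] / [4];  Q = [1, 2] / [3]
  Insert 3 (step 4): P = [2, 3] / [4, 5];  Q = [1, 2] / [3, 4]
  Insert 1 (step 5): P = [1, 3] / [2, 5] / [4];  Q = [1, 2] / [3, 4] / [5]
Final shape: (2, 2, 1).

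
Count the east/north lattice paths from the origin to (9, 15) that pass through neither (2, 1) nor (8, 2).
Number of paths = 958328

Inclusion–exclusion. Total paths: C(24, 9) = 1307504. Through P₁: C(3, 2)·C(21, 7) = 348840. Through P₂: C(10, 8)·C(14, 1) = 630. Since P₁ is strictly southwest of P₂, a monotone path through both must visit P₁ then P₂; paths through both = C(3, 2)·C(7, 6)·C(14, 1) = 294. Avoid both = 1307504 − 348840 − 630 + 294 = 958328.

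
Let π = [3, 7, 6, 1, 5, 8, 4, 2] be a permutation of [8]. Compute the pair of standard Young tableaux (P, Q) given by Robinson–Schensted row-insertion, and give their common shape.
P = [1, 2, 8] / [3, 4] / [5] / [6] / [7];  Q = [1, 2, 6] / [3, 5] / [4] / [7] / [8];  common shape = (3, 2, 1, 1, 1)

Row-insert the values π_1, π_2, … into P one at a time, bumping the leftmost entry strictly greater than the inserted value down to the next row. The recording tableau Q records, in position (i, j), the step at which that cell was added to P.
  Insert 3 (step 1): P = [3];  Q = [1]
  Insert 7 (step 2): P = [3, 7];  Q = [1, 2]
  Insert 6 (step 3): P = [3, 6] / [7];  Q = [1, 2] / [3]
  Insert 1 (step 4): P = [1, 6] / [3] / [7];  Q = [1, 2] / [3] / [4]
  Insert 5 (step 5): P = [1, 5] / [3, 6] / [7];  Q = [1, 2] / [3, 5] / [4]
  Insert 8 (step 6): P = [1, 5, 8] / [3, 6] / [7];  Q = [1, 2, 6] / [3, 5] / [4]
  Insert 4 (step 7): P = [1, 4, 8] / [3, 5] / [6] / [7];  Q = [1, 2, 6] / [3, 5] / [4] / [7]
  Insert 2 (step 8): P = [1, 2, 8] / [3, 4] / [5] / [6] / [7];  Q = [1, 2, 6] / [3, 5] / [4] / [7] / [8]
Final shape: (3, 2, 1, 1, 1).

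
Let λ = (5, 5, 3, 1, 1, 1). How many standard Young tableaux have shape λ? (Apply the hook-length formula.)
# SYT of shape (5, 5, 3, 1, 1, 1) = 448448

Hook-length formula: f^λ = n! / Π hook(c), product over all cells c of the Young diagram. For λ = (5, 5, 3, 1, 1, 1), n = 16 boxes. Hook lengths by row (left-to-right, top-to-bottom): [10, 6, 5, 3, 2]; [9, 5, 4, 2, 1]; [6, 2, 1]; [3]; [2]; [1]. Product of hooks = 46656000. So f^λ = 16! / 46656000 = 20922789888000 / 46656000 = 448448.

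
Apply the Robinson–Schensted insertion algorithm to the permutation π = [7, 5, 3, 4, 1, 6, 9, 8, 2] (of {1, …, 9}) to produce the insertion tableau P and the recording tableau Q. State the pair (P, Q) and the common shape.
P = [1, 2, 6, 8] / [3, 4] / [5, 9] / [7];  Q = [1, 4, 6, 7] / [2, 8] / [3, 9] / [5];  common shape = (4, 2, 2, 1)

Row-insert the values π_1, π_2, … into P one at a time, bumping the leftmost entry strictly greater than the inserted value down to the next row. The recording tableau Q records, in position (i, j), the step at which that cell was added to P.
  Insert 7 (step 1): P = [7];  Q = [1]
  Insert 5 (step 2): P = [5] / [7];  Q = [1] / [2]
  Insert 3 (step 3): P = [3] / [5] / [7];  Q = [1] / [2] / [3]
  Insert 4 (step 4): P = [3, 4] / [5] / [7];  Q = [1, 4] / [2] / [3]
  Insert 1 (step 5): P = [1, 4] / [3] / [5] / [7];  Q = [1, 4] / [2] / [3] / [5]
  Insert 6 (step 6): P = [1, 4, 6] / [3] / [5] / [7];  Q = [1, 4, 6] / [2] / [3] / [5]
  Insert 9 (step 7): P = [1, 4, 6, 9] / [3] / [5] / [7];  Q = [1, 4, 6, 7] / [2] / [3] / [5]
  Insert 8 (step 8): P = [1, 4, 6, 8] / [3, 9] / [5] / [7];  Q = [1, 4, 6, 7] / [2, 8] / [3] / [5]
  Insert 2 (step 9): P = [1, 2, 6, 8] / [3, 4] / [5, 9] / [7];  Q = [1, 4, 6, 7] / [2, 8] / [3, 9] / [5]
Final shape: (4, 2, 2, 1).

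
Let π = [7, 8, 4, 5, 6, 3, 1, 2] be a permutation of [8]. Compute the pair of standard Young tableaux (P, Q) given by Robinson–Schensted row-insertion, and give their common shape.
P = [1, 2, 6] / [3, 5] / [4, 8] / [7];  Q = [1, 2, 5] / [3, 4] / [6, 8] / [7];  common shape = (3, 2, 2, 1)

Row-insert the values π_1, π_2, … into P one at a time, bumping the leftmost entry strictly greater than the inserted value down to the next row. The recording tableau Q records, in position (i, j), the step at which that cell was added to P.
  Insert 7 (step 1): P = [7];  Q = [1]
  Insert 8 (step 2): P = [7, 8];  Q = [1, 2]
  Insert 4 (step 3): P = [4, 8] / [7];  Q = [1, 2] / [3]
  Insert 5 (step 4): P = [4, 5] / [7, 8];  Q = [1, 2] / [3, 4]
  Insert 6 (step 5): P = [4, 5, 6] / [7, 8];  Q = [1, 2, 5] / [3, 4]
  Insert 3 (step 6): P = [3, 5, 6] / [4, 8] / [7];  Q = [1, 2, 5] / [3, 4] / [6]
  Insert 1 (step 7): P = [1, 5, 6] / [3, 8] / [4] / [7];  Q = [1, 2, 5] / [3, 4] / [6] / [7]
  Insert 2 (step 8): P = [1, 2, 6] / [3, 5] / [4, 8] / [7];  Q = [1, 2, 5] / [3, 4] / [6, 8] / [7]
Final shape: (3, 2, 2, 1).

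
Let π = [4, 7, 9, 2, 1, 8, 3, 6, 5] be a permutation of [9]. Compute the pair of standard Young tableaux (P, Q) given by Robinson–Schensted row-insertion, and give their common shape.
P = [1, 3, 5] / [2, 6, 8] / [4, 7] / [9];  Q = [1, 2, 3] / [4, 6, 8] / [5, 7] / [9];  common shape = (3, 3, 2, 1)

Row-insert the values π_1, π_2, … into P one at a time, bumping the leftmost entry strictly greater than the inserted value down to the next row. The recording tableau Q records, in position (i, j), the step at which that cell was added to P.
  Insert 4 (step 1): P = [4];  Q = [1]
  Insert 7 (step 2): P = [4, 7];  Q = [1, 2]
  Insert 9 (step 3): P = [4, 7, 9];  Q = [1, 2, 3]
  Insert 2 (step 4): P = [2, 7, 9] / [4];  Q = [1, 2, 3] / [4]
  Insert 1 (step 5): P = [1, 7, 9] / [2] / [4];  Q = [1, 2, 3] / [4] / [5]
  Insert 8 (step 6): P = [1, 7, 8] / [2, 9] / [4];  Q = [1, 2, 3] / [4, 6] / [5]
  Insert 3 (step 7): P = [1, 3, 8] / [2, 7] / [4, 9];  Q = [1, 2, 3] / [4, 6] / [5, 7]
  Insert 6 (step 8): P = [1, 3, 6] / [2, 7, 8] / [4, 9];  Q = [1, 2, 3] / [4, 6, 8] / [5, 7]
  Insert 5 (step 9): P = [1, 3, 5] / [2, 6, 8] / [4, 7] / [9];  Q = [1, 2, 3] / [4, 6, 8] / [5, 7] / [9]
Final shape: (3, 3, 2, 1).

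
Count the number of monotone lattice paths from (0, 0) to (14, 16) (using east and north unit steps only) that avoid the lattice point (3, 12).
Number of paths = 144801600

Total paths from (0, 0) to (14, 16): C(30, 14) = 145422675. Paths through (3, 12): (paths (0, 0) → (3, 12)) × (paths (3, 12) → (14, 16)) = C(15, 3) · C(15, 11) = 455 · 1365 = 621075. Avoidance count = 145422675 − 621075 = 144801600.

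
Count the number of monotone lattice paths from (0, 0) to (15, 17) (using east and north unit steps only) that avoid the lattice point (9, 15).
Number of paths = 529112608

Total paths from (0, 0) to (15, 17): C(32, 15) = 565722720. Paths through (9, 15): (paths (0, 0) → (9, 15)) × (paths (9, 15) → (15, 17)) = C(24, 9) · C(8, 6) = 1307504 · 28 = 36610112. Avoidance count = 565722720 − 36610112 = 529112608.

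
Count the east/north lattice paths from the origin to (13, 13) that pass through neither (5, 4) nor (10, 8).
Number of paths = 5776148

Inclusion–exclusion. Total paths: C(26, 13) = 10400600. Through P₁: C(9, 5)·C(17, 8) = 3063060. Through P₂: C(18, 10)·C(8, 3) = 2450448. Since P₁ is strictly southwest of P₂, a monotone path through both must visit P₁ then P₂; paths through both = C(9, 5)·C(9, 5)·C(8, 3) = 889056. Avoid both = 10400600 − 3063060 − 2450448 + 889056 = 5776148.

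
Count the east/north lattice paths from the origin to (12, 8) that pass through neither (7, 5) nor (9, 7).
Number of paths = 54866

Inclusion–exclusion. Total paths: C(20, 12) = 125970. Through P₁: C(12, 7)·C(8, 5) = 44352. Through P₂: C(16, 9)·C(4, 3) = 45760. Since P₁ is strictly southwest of P₂, a monotone path through both must visit P₁ then P₂; paths through both = C(12, 7)·C(4, 2)·C(4, 3) = 19008. Avoid both = 125970 − 44352 − 45760 + 19008 = 54866.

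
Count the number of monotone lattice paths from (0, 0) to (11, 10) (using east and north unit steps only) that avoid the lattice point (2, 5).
Number of paths = 310674

Total paths from (0, 0) to (11, 10): C(21, 11) = 352716. Paths through (2, 5): (paths (0, 0) → (2, 5)) × (paths (2, 5) → (11, 10)) = C(7, 2) · C(14, 9) = 21 · 2002 = 42042. Avoidance count = 352716 − 42042 = 310674.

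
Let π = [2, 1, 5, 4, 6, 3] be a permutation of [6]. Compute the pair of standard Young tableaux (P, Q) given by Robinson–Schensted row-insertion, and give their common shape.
P = [1, 3, 6] / [2, 4] / [5];  Q = [1, 3, 5] / [2, 4] / [6];  common shape = (3, 2, 1)

Row-insert the values π_1, π_2, … into P one at a time, bumping the leftmost entry strictly greater than the inserted value down to the next row. The recording tableau Q records, in position (i, j), the step at which that cell was added to P.
  Insert 2 (step 1): P = [2];  Q = [1]
  Insert 1 (step 2): P = [1] / [2];  Q = [1] / [2]
  Insert 5 (step 3): P = [1, 5] / [2];  Q = [1, 3] / [2]
  Insert 4 (step 4): P = [1, 4] / [2, 5];  Q = [1, 3] / [2, 4]
  Insert 6 (step 5): P = [1, 4, 6] / [2, 5];  Q = [1, 3, 5] / [2, 4]
  Insert 3 (step 6): P = [1, 3, 6] / [2, 4] / [5];  Q = [1, 3, 5] / [2, 4] / [6]
Final shape: (3, 2, 1).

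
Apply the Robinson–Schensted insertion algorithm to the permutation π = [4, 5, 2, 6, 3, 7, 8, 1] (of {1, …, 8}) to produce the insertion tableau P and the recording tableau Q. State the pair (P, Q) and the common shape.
P = [1, 3, 6, 7, 8] / [2, 5] / [4];  Q = [1, 2, 4, 6, 7] / [3, 5] / [8];  common shape = (5, 2, 1)

Row-insert the values π_1, π_2, … into P one at a time, bumping the leftmost entry strictly greater than the inserted value down to the next row. The recording tableau Q records, in position (i, j), the step at which that cell was added to P.
  Insert 4 (step 1): P = [4];  Q = [1]
  Insert 5 (step 2): P = [4, 5];  Q = [1, 2]
  Insert 2 (step 3): P = [2, 5] / [4];  Q = [1, 2] / [3]
  Insert 6 (step 4): P = [2, 5, 6] / [4];  Q = [1, 2, 4] / [3]
  Insert 3 (step 5): P = [2, 3, 6] / [4, 5];  Q = [1, 2, 4] / [3, 5]
  Insert 7 (step 6): P = [2, 3, 6, 7] / [4, 5];  Q = [1, 2, 4, 6] / [3, 5]
  Insert 8 (step 7): P = [2, 3, 6, 7, 8] / [4, 5];  Q = [1, 2, 4, 6, 7] / [3, 5]
  Insert 1 (step 8): P = [1, 3, 6, 7, 8] / [2, 5] / [4];  Q = [1, 2, 4, 6, 7] / [3, 5] / [8]
Final shape: (5, 2, 1).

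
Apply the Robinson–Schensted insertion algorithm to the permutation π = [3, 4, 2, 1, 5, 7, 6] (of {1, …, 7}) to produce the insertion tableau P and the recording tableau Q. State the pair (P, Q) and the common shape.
P = [1, 4, 5, 6] / [2, 7] / [3];  Q = [1, 2, 5, 6] / [3, 7] / [4];  common shape = (4, 2, 1)

Row-insert the values π_1, π_2, … into P one at a time, bumping the leftmost entry strictly greater than the inserted value down to the next row. The recording tableau Q records, in position (i, j), the step at which that cell was added to P.
  Insert 3 (step 1): P = [3];  Q = [1]
  Insert 4 (step 2): P = [3, 4];  Q = [1, 2]
  Insert 2 (step 3): P = [2, 4] / [3];  Q = [1, 2] / [3]
  Insert 1 (step 4): P = [1, 4] / [2] / [3];  Q = [1, 2] / [3] / [4]
  Insert 5 (step 5): P = [1, 4, 5] / [2] / [3];  Q = [1, 2, 5] / [3] / [4]
  Insert 7 (step 6): P = [1, 4, 5, 7] / [2] / [3];  Q = [1, 2, 5, 6] / [3] / [4]
  Insert 6 (step 7): P = [1, 4, 5, 6] / [2, 7] / [3];  Q = [1, 2, 5, 6] / [3, 7] / [4]
Final shape: (4, 2, 1).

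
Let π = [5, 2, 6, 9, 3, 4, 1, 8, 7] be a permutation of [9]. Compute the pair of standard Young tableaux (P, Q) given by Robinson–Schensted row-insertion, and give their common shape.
P = [1, 3, 4, 7] / [2, 6, 8] / [5, 9];  Q = [1, 3, 4, 8] / [2, 5, 6] / [7, 9];  common shape = (4, 3, 2)

Row-insert the values π_1, π_2, … into P one at a time, bumping the leftmost entry strictly greater than the inserted value down to the next row. The recording tableau Q records, in position (i, j), the step at which that cell was added to P.
  Insert 5 (step 1): P = [5];  Q = [1]
  Insert 2 (step 2): P = [2] / [5];  Q = [1] / [2]
  Insert 6 (step 3): P = [2, 6] / [5];  Q = [1, 3] / [2]
  Insert 9 (step 4): P = [2, 6, 9] / [5];  Q = [1, 3, 4] / [2]
  Insert 3 (step 5): P = [2, 3, 9] / [5, 6];  Q = [1, 3, 4] / [2, 5]
  Insert 4 (step 6): P = [2, 3, 4] / [5, 6, 9];  Q = [1, 3, 4] / [2, 5, 6]
  Insert 1 (step 7): P = [1, 3, 4] / [2, 6, 9] / [5];  Q = [1, 3, 4] / [2, 5, 6] / [7]
  Insert 8 (step 8): P = [1, 3, 4, 8] / [2, 6, 9] / [5];  Q = [1, 3, 4, 8] / [2, 5, 6] / [7]
  Insert 7 (step 9): P = [1, 3, 4, 7] / [2, 6, 8] / [5, 9];  Q = [1, 3, 4, 8] / [2, 5, 6] / [7, 9]
Final shape: (4, 3, 2).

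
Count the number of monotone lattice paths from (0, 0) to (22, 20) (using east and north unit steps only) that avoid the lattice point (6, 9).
Number of paths = 448536942945

Total paths from (0, 0) to (22, 20): C(42, 22) = 513791607420. Paths through (6, 9): (paths (0, 0) → (6, 9)) × (paths (6, 9) → (22, 20)) = C(15, 6) · C(27, 16) = 5005 · 13037895 = 65254664475. Avoidance count = 513791607420 − 65254664475 = 448536942945.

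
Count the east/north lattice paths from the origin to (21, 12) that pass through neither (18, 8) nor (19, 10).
Number of paths = 208078585

Inclusion–exclusion. Total paths: C(33, 21) = 354817320. Through P₁: C(26, 18)·C(7, 3) = 54679625. Through P₂: C(29, 19)·C(4, 2) = 120180060. Since P₁ is strictly southwest of P₂, a monotone path through both must visit P₁ then P₂; paths through both = C(26, 18)·C(3, 1)·C(4, 2) = 28120950. Avoid both = 354817320 − 54679625 − 120180060 + 28120950 = 208078585.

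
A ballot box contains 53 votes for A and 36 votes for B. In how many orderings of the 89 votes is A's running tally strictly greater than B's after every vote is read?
Strict-lead orderings = 1982863344348895866846516

Total orderings of the 89 votes with 53 for A: C(89, 53) = 10380872802767748949961172. By the Bertrand ballot formula (Cycle Lemma / reflection principle), the number of orderings in which A is strictly ahead of B throughout is (p − q)/(p + q) · C(p + q, p) = (53 − 36)/(53 + 36) · 10380872802767748949961172 = 1982863344348895866846516.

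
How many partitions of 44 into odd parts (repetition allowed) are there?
p_odd(44) = 1816

Enumerate partitions using only odd parts via the recurrence o(n, m) = o(n, m−2) + o(n−m, m) over odd m, starting from the largest odd part ≤ n. This gives p_odd(44) = 1816. (Euler's theorem: equals the count of distinct-part partitions.)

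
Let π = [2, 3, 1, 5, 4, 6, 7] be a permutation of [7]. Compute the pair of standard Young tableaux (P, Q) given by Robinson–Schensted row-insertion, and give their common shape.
P = [1, 3, 4, 6, 7] / [2, 5];  Q = [1, 2, 4, 6, 7] / [3, 5];  common shape = (5, 2)

Row-insert the values π_1, π_2, … into P one at a time, bumping the leftmost entry strictly greater than the inserted value down to the next row. The recording tableau Q records, in position (i, j), the step at which that cell was added to P.
  Insert 2 (step 1): P = [2];  Q = [1]
  Insert 3 (step 2): P = [2, 3];  Q = [1, 2]
  Insert 1 (step 3): P = [1, 3] / [2];  Q = [1, 2] / [3]
  Insert 5 (step 4): P = [1, 3, 5] / [2];  Q = [1, 2, 4] / [3]
  Insert 4 (step 5): P = [1, 3, 4] / [2, 5];  Q = [1, 2, 4] / [3, 5]
  Insert 6 (step 6): P = [1, 3, 4, 6] / [2, 5];  Q = [1, 2, 4, 6] / [3, 5]
  Insert 7 (step 7): P = [1, 3, 4, 6, 7] / [2, 5];  Q = [1, 2, 4, 6, 7] / [3, 5]
Final shape: (5, 2).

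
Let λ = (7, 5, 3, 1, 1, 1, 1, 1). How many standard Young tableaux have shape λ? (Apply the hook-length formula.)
# SYT of shape (7, 5, 3, 1, 1, 1, 1, 1) = 91832130

Hook-length formula: f^λ = n! / Π hook(c), product over all cells c of the Young diagram. For λ = (7, 5, 3, 1, 1, 1, 1, 1), n = 20 boxes. Hook lengths by row (left-to-right, top-to-bottom): [14, 8, 7, 5, 4, 2, 1]; [11, 5, 4, 2, 1]; [8, 2, 1]; [5]; [4]; [3]; [2]; [1]. Product of hooks = 26492928000. So f^λ = 20! / 26492928000 = 2432902008176640000 / 26492928000 = 91832130.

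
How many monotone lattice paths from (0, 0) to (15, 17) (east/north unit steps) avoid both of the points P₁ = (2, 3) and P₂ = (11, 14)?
Number of paths = 267916720

Inclusion–exclusion. Total paths: C(32, 15) = 565722720. Through P₁: C(5, 2)·C(27, 13) = 200583000. Through P₂: C(25, 11)·C(7, 4) = 156009000. Since P₁ is strictly southwest of P₂, a monotone path through both must visit P₁ then P₂; paths through both = C(5, 2)·C(20, 9)·C(7, 4) = 58786000. Avoid both = 565722720 − 200583000 − 156009000 + 58786000 = 267916720.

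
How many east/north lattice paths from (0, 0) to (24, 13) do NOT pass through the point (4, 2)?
Number of paths = 2292382575

Total paths from (0, 0) to (24, 13): C(37, 24) = 3562467300. Paths through (4, 2): (paths (0, 0) → (4, 2)) × (paths (4, 2) → (24, 13)) = C(6, 4) · C(31, 20) = 15 · 84672315 = 1270084725. Avoidance count = 3562467300 − 1270084725 = 2292382575.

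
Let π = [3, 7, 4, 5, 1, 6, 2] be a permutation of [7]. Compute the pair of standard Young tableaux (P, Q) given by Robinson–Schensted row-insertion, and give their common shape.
P = [1, 2, 5, 6] / [3, 4] / [7];  Q = [1, 2, 4, 6] / [3, 7] / [5];  common shape = (4, 2, 1)

Row-insert the values π_1, π_2, … into P one at a time, bumping the leftmost entry strictly greater than the inserted value down to the next row. The recording tableau Q records, in position (i, j), the step at which that cell was added to P.
  Insert 3 (step 1): P = [3];  Q = [1]
  Insert 7 (step 2): P = [3, 7];  Q = [1, 2]
  Insert 4 (step 3): P = [3, 4] / [7];  Q = [1, 2] / [3]
  Insert 5 (step 4): P = [3, 4, 5] / [7];  Q = [1, 2, 4] / [3]
  Insert 1 (step 5): P = [1, 4, 5] / [3] / [7];  Q = [1, 2, 4] / [3] / [5]
  Insert 6 (step 6): P = [1, 4, 5, 6] / [3] / [7];  Q = [1, 2, 4, 6] / [3] / [5]
  Insert 2 (step 7): P = [1, 2, 5, 6] / [3, 4] / [7];  Q = [1, 2, 4, 6] / [3, 7] / [5]
Final shape: (4, 2, 1).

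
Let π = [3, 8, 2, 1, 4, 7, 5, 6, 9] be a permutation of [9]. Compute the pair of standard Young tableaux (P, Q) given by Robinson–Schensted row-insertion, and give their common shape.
P = [1, 4, 5, 6, 9] / [2, 7] / [3, 8];  Q = [1, 2, 6, 8, 9] / [3, 5] / [4, 7];  common shape = (5, 2, 2)

Row-insert the values π_1, π_2, … into P one at a time, bumping the leftmost entry strictly greater than the inserted value down to the next row. The recording tableau Q records, in position (i, j), the step at which that cell was added to P.
  Insert 3 (step 1): P = [3];  Q = [1]
  Insert 8 (step 2): P = [3, 8];  Q = [1, 2]
  Insert 2 (step 3): P = [2, 8] / [3];  Q = [1, 2] / [3]
  Insert 1 (step 4): P = [1, 8] / [2] / [3];  Q = [1, 2] / [3] / [4]
  Insert 4 (step 5): P = [1, 4] / [2, 8] / [3];  Q = [1, 2] / [3, 5] / [4]
  Insert 7 (step 6): P = [1, 4, 7] / [2, 8] / [3];  Q = [1, 2, 6] / [3, 5] / [4]
  Insert 5 (step 7): P = [1, 4, 5] / [2, 7] / [3, 8];  Q = [1, 2, 6] / [3, 5] / [4, 7]
  Insert 6 (step 8): P = [1, 4, 5, 6] / [2, 7] / [3, 8];  Q = [1, 2, 6, 8] / [3, 5] / [4, 7]
  Insert 9 (step 9): P = [1, 4, 5, 6, 9] / [2, 7] / [3, 8];  Q = [1, 2, 6, 8, 9] / [3, 5] / [4, 7]
Final shape: (5, 2, 2).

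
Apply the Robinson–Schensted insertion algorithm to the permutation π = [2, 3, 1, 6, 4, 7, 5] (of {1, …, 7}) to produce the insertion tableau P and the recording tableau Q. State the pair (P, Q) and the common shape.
P = [1, 3, 4, 5] / [2, 6, 7];  Q = [1, 2, 4, 6] / [3, 5, 7];  common shape = (4, 3)

Row-insert the values π_1, π_2, … into P one at a time, bumping the leftmost entry strictly greater than the inserted value down to the next row. The recording tableau Q records, in position (i, j), the step at which that cell was added to P.
  Insert 2 (step 1): P = [2];  Q = [1]
  Insert 3 (step 2): P = [2, 3];  Q = [1, 2]
  Insert 1 (step 3): P = [1, 3] / [2];  Q = [1, 2] / [3]
  Insert 6 (step 4): P = [1, 3, 6] / [2];  Q = [1, 2, 4] / [3]
  Insert 4 (step 5): P = [1, 3, 4] / [2, 6];  Q = [1, 2, 4] / [3, 5]
  Insert 7 (step 6): P = [1, 3, 4, 7] / [2, 6];  Q = [1, 2, 4, 6] / [3, 5]
  Insert 5 (step 7): P = [1, 3, 4, 5] / [2, 6, 7];  Q = [1, 2, 4, 6] / [3, 5, 7]
Final shape: (4, 3).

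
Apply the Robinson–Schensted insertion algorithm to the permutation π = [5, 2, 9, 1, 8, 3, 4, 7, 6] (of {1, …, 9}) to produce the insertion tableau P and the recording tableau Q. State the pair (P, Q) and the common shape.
P = [1, 3, 4, 6] / [2, 7] / [5, 8] / [9];  Q = [1, 3, 7, 8] / [2, 5] / [4, 6] / [9];  common shape = (4, 2, 2, 1)

Row-insert the values π_1, π_2, … into P one at a time, bumping the leftmost entry strictly greater than the inserted value down to the next row. The recording tableau Q records, in position (i, j), the step at which that cell was added to P.
  Insert 5 (step 1): P = [5];  Q = [1]
  Insert 2 (step 2): P = [2] / [5];  Q = [1] / [2]
  Insert 9 (step 3): P = [2, 9] / [5];  Q = [1, 3] / [2]
  Insert 1 (step 4): P = [1, 9] / [2] / [5];  Q = [1, 3] / [2] / [4]
  Insert 8 (step 5): P = [1, 8] / [2, 9] / [5];  Q = [1, 3] / [2, 5] / [4]
  Insert 3 (step 6): P = [1, 3] / [2, 8] / [5, 9];  Q = [1, 3] / [2, 5] / [4, 6]
  Insert 4 (step 7): P = [1, 3, 4] / [2, 8] / [5, 9];  Q = [1, 3, 7] / [2, 5] / [4, 6]
  Insert 7 (step 8): P = [1, 3, 4, 7] / [2, 8] / [5, 9];  Q = [1, 3, 7, 8] / [2, 5] / [4, 6]
  Insert 6 (step 9): P = [1, 3, 4, 6] / [2, 7] / [5, 8] / [9];  Q = [1, 3, 7, 8] / [2, 5] / [4, 6] / [9]
Final shape: (4, 2, 2, 1).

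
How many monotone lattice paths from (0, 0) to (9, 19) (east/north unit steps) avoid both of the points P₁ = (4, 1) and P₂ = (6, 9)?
Number of paths = 5371575

Inclusion–exclusion. Total paths: C(28, 9) = 6906900. Through P₁: C(5, 4)·C(23, 5) = 168245. Through P₂: C(15, 6)·C(13, 3) = 1431430. Since P₁ is strictly southwest of P₂, a monotone path through both must visit P₁ then P₂; paths through both = C(5, 4)·C(10, 2)·C(13, 3) = 64350. Avoid both = 6906900 − 168245 − 1431430 + 64350 = 5371575.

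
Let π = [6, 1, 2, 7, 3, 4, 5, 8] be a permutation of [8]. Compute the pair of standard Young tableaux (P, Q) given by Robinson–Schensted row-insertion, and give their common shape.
P = [1, 2, 3, 4, 5, 8] / [6, 7];  Q = [1, 3, 4, 6, 7, 8] / [2, 5];  common shape = (6, 2)

Row-insert the values π_1, π_2, … into P one at a time, bumping the leftmost entry strictly greater than the inserted value down to the next row. The recording tableau Q records, in position (i, j), the step at which that cell was added to P.
  Insert 6 (step 1): P = [6];  Q = [1]
  Insert 1 (step 2): P = [1] / [6];  Q = [1] / [2]
  Insert 2 (step 3): P = [1, 2] / [6];  Q = [1, 3] / [2]
  Insert 7 (step 4): P = [1, 2, 7] / [6];  Q = [1, 3, 4] / [2]
  Insert 3 (step 5): P = [1, 2, 3] / [6, 7];  Q = [1, 3, 4] / [2, 5]
  Insert 4 (step 6): P = [1, 2, 3, 4] / [6, 7];  Q = [1, 3, 4, 6] / [2, 5]
  Insert 5 (step 7): P = [1, 2, 3, 4, 5] / [6, 7];  Q = [1, 3, 4, 6, 7] / [2, 5]
  Insert 8 (step 8): P = [1, 2, 3, 4, 5, 8] / [6, 7];  Q = [1, 3, 4, 6, 7, 8] / [2, 5]
Final shape: (6, 2).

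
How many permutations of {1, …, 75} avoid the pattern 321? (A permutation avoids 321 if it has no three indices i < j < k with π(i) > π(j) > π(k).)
C_75 = 1221395654430378811828760722007962130791020

These 321-avoiding permutations are counted by the Catalan number C_n = (1/(n + 1)) · C(2n, n). For n = 75: C_75 = (1/76) · C(150, 75) = 92826069736708789698985814872605121940117520/76 = 1221395654430378811828760722007962130791020.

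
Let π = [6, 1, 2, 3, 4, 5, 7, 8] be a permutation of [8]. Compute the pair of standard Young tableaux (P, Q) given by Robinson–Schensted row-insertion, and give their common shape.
P = [1, 2, 3, 4, 5, 7, 8] / [6];  Q = [1, 3, 4, 5, 6, 7, 8] / [2];  common shape = (7, 1)

Row-insert the values π_1, π_2, … into P one at a time, bumping the leftmost entry strictly greater than the inserted value down to the next row. The recording tableau Q records, in position (i, j), the step at which that cell was added to P.
  Insert 6 (step 1): P = [6];  Q = [1]
  Insert 1 (step 2): P = [1] / [6];  Q = [1] / [2]
  Insert 2 (step 3): P = [1, 2] / [6];  Q = [1, 3] / [2]
  Insert 3 (step 4): P = [1, 2, 3] / [6];  Q = [1, 3, 4] / [2]
  Insert 4 (step 5): P = [1, 2, 3, 4] / [6];  Q = [1, 3, 4, 5] / [2]
  Insert 5 (step 6): P = [1, 2, 3, 4, 5] / [6];  Q = [1, 3, 4, 5, 6] / [2]
  Insert 7 (step 7): P = [1, 2, 3, 4, 5, 7] / [6];  Q = [1, 3, 4, 5, 6, 7] / [2]
  Insert 8 (step 8): P = [1, 2, 3, 4, 5, 7, 8] / [6];  Q = [1, 3, 4, 5, 6, 7, 8] / [2]
Final shape: (7, 1).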